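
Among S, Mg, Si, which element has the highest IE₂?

Consider each +1 ion: S⁺ still has 5 valence electrons; Mg⁺ still has 1 valence electron; Si⁺ still has 3 valence electrons.
All are still removing valence electrons, so compare the +1 ions as you would atoms: IE_2 generally rises across a period (higher Z_eff) and falls down a group (larger shell), subject to the usual subshell exceptions.
Valence configurations: S⁺ [Ne]3s²3p³, Mg⁺ [Ne]3s¹, Si⁺ [Ne]3s²3p¹.
Approximate IE_2 values (kJ/mol): S 2252, Mg 1451, Si 1577.
Hence IE_2: Mg < Si < S.

S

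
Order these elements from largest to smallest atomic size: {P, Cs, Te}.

Cs, Te, P

P is in period 3, group 15; Te is in period 5, group 16; Cs is in period 6, group 1.
Radius decreases left→right (rising Z_eff, same n) and increases top→bottom (higher n).
These span different periods and groups, so the two trends combine.
Te > P: the two effects oppose for this pair; the down-group effect wins (136 vs 111 pm).
Cs > Te: both effects reinforce here, so Cs is clearly the larger of the two.
Tabulated atomic radius (pm): P 111, Te 136, Cs 232.
So from largest to smallest: Cs > Te > P.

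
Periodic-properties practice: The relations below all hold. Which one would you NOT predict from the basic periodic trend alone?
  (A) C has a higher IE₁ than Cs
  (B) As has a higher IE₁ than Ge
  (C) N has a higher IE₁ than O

The general trend: IE₁ increases across a period and decreases down a group.
(A) C (period 2, group 14) vs Cs (period 6, group 1): the stated order agrees with the simple trend.
(B) As (period 4, group 15) vs Ge (period 4, group 14): the stated order agrees with the simple trend.
(C) N (period 2, group 15) vs O (period 2, group 16): the stated order contradicts the simple trend.
The exception is (C): pairing an electron in O's 2p⁴ costs repulsion energy, so O ionizes more easily than half-filled N (2p³).

(C)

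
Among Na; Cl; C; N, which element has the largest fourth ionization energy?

Na

After 3 electrons have been removed, what remains? Na³⁺ is already 2 electrons into the core; Cl³⁺ still has 4 valence electrons; C³⁺ still has 1 valence electron; N³⁺ still has 2 valence electrons.
Breaking into a closed-shell core is much more expensive than removing a leftover valence electron — Na has the largest IE_4 here.
Valence configurations: Cl³⁺ [Ne]3s²3p², C³⁺ [He]2s¹, N³⁺ [He]2s².
Tabulated IE_4 (kJ/mol): Na 9543, Cl 5159, C 6223, N 7475.
Hence IE_4: Cl < C < N < Na.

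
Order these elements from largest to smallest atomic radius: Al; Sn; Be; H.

Sn > Al > Be > H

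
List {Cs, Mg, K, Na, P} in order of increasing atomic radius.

P, Mg, Na, K, Cs

Moving right in a period, electrons are added to the same shell under a stronger nuclear pull, so atoms get smaller; moving down, a new shell is opened and atoms get larger.
Neither a single period nor a single group — weigh both effects.
Mg > P: both are in period 3; the period trend gives Mg the larger value.
Na > Mg: both are in period 3; the period trend gives Na the larger value.
K > Na: they share group 1; the group trend gives K the larger value.
Cs > K: they share group 1; the group trend gives Cs the larger value.
Tabulated atomic radius (pm): Na 155, Mg 139, P 111, K 196, Cs 232.
So from smallest to largest: P < Mg < Na < K < Cs.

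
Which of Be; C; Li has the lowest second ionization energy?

The second ionization energy removes an electron from the +1 ion. For each element: Be⁺ still has 1 valence electron; C⁺ still has 3 valence electrons; Li⁺ is the bare [He] core.
Pulling an electron out of a noble-gas core costs far more than removing a remaining valence electron, so Li sits at the high end of IE_2.
Valence configurations: Be⁺ [He]2s¹, C⁺ [He]2s²2p¹.
The numbers (kJ/mol): Be 1757, C 2353, Li 7298.
Putting it together, IE_2: Be < C < Li.

Be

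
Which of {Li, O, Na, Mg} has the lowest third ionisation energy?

O

After 2 electrons have been removed, what remains? Li²⁺ is already 1 electron into the core; O²⁺ still has 4 valence electrons; Na²⁺ is already 1 electron into the core; Mg²⁺ is the bare [Ne] core.
Pulling an electron out of a noble-gas core costs far more than removing a remaining valence electron, so Na, Mg and Li sit at the high end of IE_3.
The numbers (kJ/mol): Li 11815, O 5300, Na 6910, Mg 7733.
So the third ionization energies run O < Na < Mg < Li.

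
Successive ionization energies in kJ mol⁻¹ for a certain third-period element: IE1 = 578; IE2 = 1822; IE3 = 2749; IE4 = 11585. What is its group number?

Look for the largest jump between consecutive ionization energies: IE4/IE3 ≈ 4.2, far larger than any earlier ratio.
That jump marks the point where a core electron is being removed. So the atom has 3 valence electrons.
A main-group element with 3 valence electrons is in group 13.

Group 13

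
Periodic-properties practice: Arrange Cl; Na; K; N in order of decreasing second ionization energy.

Na > K > N > Cl

Consider each +1 ion: Cl⁺ still has 6 valence electrons; Na⁺ is the bare [Ne] core; K⁺ is the bare [Ar] core; N⁺ still has 4 valence electrons.
Pulling an electron out of a noble-gas core costs far more than removing a remaining valence electron, so K and Na sit at the high end of IE_2.
Valence configurations: Cl⁺ [Ne]3s²3p⁴, N⁺ [He]2s²2p².
Approximate IE_2 values (kJ/mol): Cl 2298, Na 4562, K 3052, N 2856.
Putting it together, IE_2: Cl < N < K < Na.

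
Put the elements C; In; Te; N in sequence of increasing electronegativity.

C is in period 2, group 14; N is in period 2, group 15; In is in period 5, group 13; Te is in period 5, group 16.
Electronegativity increases across a period and decreases down a group, tracking effective nuclear charge and atomic size.
Neither a single period nor a single group — weigh both effects.
Te > In: both are in period 5; the period trend gives Te the larger value.
C > Te: period and group pull opposite ways; the down-group shift dominates (2.55 vs 2.10).
N > C: both are in period 2; the period trend gives N the larger value.
Tabulated electronegativity (Pauling): C 2.55, N 3.04, In 1.78, Te 2.10.
So from lowest to highest: In < Te < C < N.

In < Te < C < N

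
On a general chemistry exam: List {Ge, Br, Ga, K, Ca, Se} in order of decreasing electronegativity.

Br, Se, Ge, Ga, Ca, K

Electronegativity increases across a period and decreases down a group, tracking effective nuclear charge and atomic size.
All lie in period 4, so electronegativity increases left to right.
So from highest to lowest: Br > Se > Ge > Ga > Ca > K.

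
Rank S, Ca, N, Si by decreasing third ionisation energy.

After 2 electrons have been removed, what remains? S²⁺ still has 4 valence electrons; Ca²⁺ is the bare [Ar] core; N²⁺ still has 3 valence electrons; Si²⁺ still has 2 valence electrons.
Breaking into a closed-shell core is much more expensive than removing a leftover valence electron — Ca has the largest IE_3 here.
Valence configurations: S²⁺ [Ne]3s²3p², N²⁺ [He]2s²2p¹, Si²⁺ [Ne]3s².
Tabulated IE_3 (kJ/mol): S 3357, Ca 4912, N 4578, Si 3232.
Putting it together, IE_3: Si < S < N < Ca.

Ca > N > S > Si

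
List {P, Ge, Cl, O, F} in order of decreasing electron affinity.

O is in period 2, group 16; F is in period 2, group 17; P is in period 3, group 15; Cl is in period 3, group 17; Ge is in period 4, group 14.
Adding an electron releases more energy for atoms nearer the top right (short of the noble gases).
Here both period and group differ, so the two effects have to be weighed against each other.
Ge > P: this pair runs against the simple trend — see the exception note.
O > Ge: relative to Ge, both the across-period and down-group shifts push O's electron affinity up.
F > O: F lies to the right of O in period 2, so the across-period effect alone puts F higher.
Cl > F: this pair runs against the simple trend — see the exception note.
Note the exception: Ge has a higher electron affinity than P, contrary to the simple trend — adding an electron to P's half-filled np³ subshell costs electron-pairing energy.
Note the exception: Cl has a higher electron affinity than F, contrary to the simple trend — F's small 2p subshell makes the incoming electron feel strong e⁻–e⁻ repulsion, so Cl actually releases more energy on gaining an electron.
For reference (kJ/mol): O 141, F 328, P 72, Cl 349, Ge 119.
So from highest to lowest: Cl > F > O > Ge > P.

Cl > F > O > Ge > P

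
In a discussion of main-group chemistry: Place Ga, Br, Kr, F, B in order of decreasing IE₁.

F, Kr, Br, B, Ga

B is in period 2, group 13; F is in period 2, group 17; Ga is in period 4, group 13; Br is in period 4, group 17; Kr is in period 4, group 18.
Across a period the outer electron is held more tightly (higher IE₁); down a group it sits in a higher shell, more shielded, and comes off more easily.
Neither a single period nor a single group — weigh both effects.
B > Ga: they share group 13; the group trend gives B the larger value.
Br > B: the two effects oppose for this pair; the across-period effect wins (1140 vs 801 kJ/mol).
Kr > Br: both are in period 4; the period trend gives Kr the larger value.
F > Kr: period and group pull opposite ways; the down-group shift dominates (1681 vs 1351 kJ/mol).
Tabulated first ionization energy (kJ/mol): B 801, F 1681, Ga 579, Br 1140, Kr 1351.
So from highest to lowest: F > Kr > Br > B > Ga.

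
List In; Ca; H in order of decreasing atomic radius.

H is in period 1, group 1; Ca is in period 4, group 2; In is in period 5, group 13.
Atomic radius shrinks across a period as nuclear charge pulls the same shell inward, and grows down a group as new shells are added.
These span different periods and groups, so the two trends combine.
In > H: period and group pull opposite ways; the down-group shift dominates (142 vs 32 pm).
Ca > In: the two effects oppose for this pair; the across-period effect wins (171 vs 142 pm).
Approximate values (pm): H 32, Ca 171, In 142.
So from largest to smallest: Ca > In > H.

Ca, In, H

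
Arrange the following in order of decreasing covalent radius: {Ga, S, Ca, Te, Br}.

S is in period 3, group 16; Ca is in period 4, group 2; Ga is in period 4, group 13; Br is in period 4, group 17; Te is in period 5, group 16.
Atomic radius shrinks across a period as nuclear charge pulls the same shell inward, and grows down a group as new shells are added.
These span different periods and groups, so the two trends combine.
Br > S: period and group pull opposite ways; the down-group shift dominates (114 vs 103 pm).
Ga > Br: both are in period 4; the period trend gives Ga the larger value.
Te > Ga: the two effects oppose for this pair; the down-group effect wins (136 vs 124 pm).
Ca > Te: period and group pull opposite ways; the across-period shift dominates (171 vs 136 pm).
Approximate values (pm): S 103, Ca 171, Ga 124, Br 114, Te 136.
So from largest to smallest: Ca > Te > Ga > Br > S.

Ca > Te > Ga > Br > S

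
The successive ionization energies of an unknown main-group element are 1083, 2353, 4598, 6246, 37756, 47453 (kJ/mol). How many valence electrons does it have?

Look for the largest jump between consecutive ionization energies: IE5/IE4 ≈ 6.0, far larger than any earlier ratio.
That jump marks the point where a core electron is being removed. So the atom has 4 valence electrons.

4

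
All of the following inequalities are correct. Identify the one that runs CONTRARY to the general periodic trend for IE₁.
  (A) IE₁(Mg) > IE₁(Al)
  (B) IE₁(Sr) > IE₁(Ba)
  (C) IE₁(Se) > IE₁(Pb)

(A)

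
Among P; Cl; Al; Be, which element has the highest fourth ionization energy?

Consider each +3 ion: P³⁺ still has 2 valence electrons; Cl³⁺ still has 4 valence electrons; Al³⁺ is the bare [Ne] core; Be³⁺ is already 1 electron into the core.
Breaking into a closed-shell core is much more expensive than removing a leftover valence electron — Al and Be have the largest IE_4 here.
Valence configurations: P³⁺ [Ne]3s², Cl³⁺ [Ne]3s²3p².
Tabulated IE_4 (kJ/mol): P 4964, Cl 5159, Al 11577, Be 21007.
Putting it together, IE_4: P < Cl < Al < Be.

Be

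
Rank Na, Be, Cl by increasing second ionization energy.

Be, Cl, Na

The second ionization energy removes an electron from the +1 ion. For each element: Na⁺ is the bare [Ne] core; Be⁺ still has 1 valence electron; Cl⁺ still has 6 valence electrons.
Pulling an electron out of a noble-gas core costs far more than removing a remaining valence electron, so Na sits at the high end of IE_2.
Valence configurations: Be⁺ [He]2s¹, Cl⁺ [Ne]3s²3p⁴.
Tabulated IE_2 (kJ/mol): Na 4562, Be 1757, Cl 2298.
So the second ionization energies run Be < Cl < Na.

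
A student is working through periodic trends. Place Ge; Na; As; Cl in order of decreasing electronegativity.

EN rises left→right (higher Z_eff, smaller atoms) and falls top→bottom (larger, more shielded atoms).
These span different periods and groups, so the two trends combine.
Ge > Na: the two effects oppose for this pair; the across-period effect wins (2.01 vs 0.93).
As > Ge: both are in period 4; the period trend gives As the larger value.
Cl > As: both effects reinforce here, so Cl is clearly the higher of the two.
For reference (Pauling): Na 0.93, Cl 3.16, Ge 2.01, As 2.18.
So from highest to lowest: Cl > As > Ge > Na.

Cl > As > Ge > Na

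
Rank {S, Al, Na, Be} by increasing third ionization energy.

IE_3 is the cost of taking one more electron from the +2 cation: S²⁺ still has 4 valence electrons; Al²⁺ still has 1 valence electron; Na²⁺ is already 1 electron into the core; Be²⁺ is the bare [He] core.
Breaking into a closed-shell core is much more expensive than removing a leftover valence electron — Na and Be have the largest IE_3 here.
Valence configurations: S²⁺ [Ne]3s²3p², Al²⁺ [Ne]3s¹.
Approximate IE_3 values (kJ/mol): S 3357, Al 2745, Na 6910, Be 14849.
Hence IE_3: Al < S < Na < Be.

Al < S < Na < Be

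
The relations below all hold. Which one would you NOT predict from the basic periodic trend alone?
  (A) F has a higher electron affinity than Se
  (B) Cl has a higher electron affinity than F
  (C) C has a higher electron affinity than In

(B)

The general trend: electron affinity increases across a period and decreases down a group.
(A) F (period 2, group 17) vs Se (period 4, group 16): the stated order agrees with the simple trend.
(B) Cl (period 3, group 17) vs F (period 2, group 17): the stated order contradicts the simple trend.
(C) C (period 2, group 14) vs In (period 5, group 13): the stated order agrees with the simple trend.
The exception is (B): F's small 2p subshell makes the incoming electron feel strong e⁻–e⁻ repulsion, so Cl actually releases more energy on gaining an electron.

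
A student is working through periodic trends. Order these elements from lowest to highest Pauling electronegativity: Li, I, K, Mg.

Li is in period 2, group 1; Mg is in period 3, group 2; K is in period 4, group 1; I is in period 5, group 17.
EN rises left→right (higher Z_eff, smaller atoms) and falls top→bottom (larger, more shielded atoms).
Neither a single period nor a single group — weigh both effects.
Li > K: Li sits above K in group 1, so the down-group effect alone puts Li higher.
Mg > Li: period and group pull opposite ways; the across-period shift dominates (1.31 vs 0.98).
I > Mg: the two effects oppose for this pair; the across-period effect wins (2.66 vs 1.31).
Tabulated electronegativity (Pauling): Li 0.98, Mg 1.31, K 0.82, I 2.66.
So from lowest to highest: K < Li < Mg < I.

K < Li < Mg < I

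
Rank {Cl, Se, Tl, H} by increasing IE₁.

H is in period 1, group 1; Cl is in period 3, group 17; Se is in period 4, group 16; Tl is in period 6, group 13.
Across a period the outer electron is held more tightly (higher IE₁); down a group it sits in a higher shell, more shielded, and comes off more easily.
Here both period and group differ, so the two effects have to be weighed against each other.
Se > Tl: relative to Tl, both the across-period and down-group shifts push Se's first ionization energy up.
Cl > Se: relative to Se, both the across-period and down-group shifts push Cl's first ionization energy up.
H > Cl: period and group pull opposite ways; the down-group shift dominates (1312 vs 1251 kJ/mol).
Tabulated first ionization energy (kJ/mol): H 1312, Cl 1251, Se 941, Tl 589.
So from lowest to highest: Tl < Se < Cl < H.

Tl < Se < Cl < H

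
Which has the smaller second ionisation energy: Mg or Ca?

The second ionization energy removes an electron from the +1 ion. For each element: Mg⁺ still has 1 valence electron; Ca⁺ still has 1 valence electron.
All are still removing valence electrons, so compare the +1 ions as you would atoms: IE_2 generally rises across a period (higher Z_eff) and falls down a group (larger shell), subject to the usual subshell exceptions.
Valence configurations: Mg⁺ [Ne]3s¹, Ca⁺ [Ar]4s¹.
Tabulated IE_2 (kJ/mol): Mg 1451, Ca 1145.
Overall IE_2 order: Ca < Mg.

Ca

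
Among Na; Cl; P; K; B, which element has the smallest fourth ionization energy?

Consider each +3 ion: Na³⁺ is already 2 electrons into the core; Cl³⁺ still has 4 valence electrons; P³⁺ still has 2 valence electrons; K³⁺ is already 2 electrons into the core; B³⁺ is the bare [He] core.
Pulling an electron out of a noble-gas core costs far more than removing a remaining valence electron, so K, Na and B sit at the high end of IE_4.
Valence configurations: Cl³⁺ [Ne]3s²3p², P³⁺ [Ne]3s².
Tabulated IE_4 (kJ/mol): Na 9543, Cl 5159, P 4964, K 5877, B 25026.
So the fourth ionization energies run P < Cl < K < Na < B.

P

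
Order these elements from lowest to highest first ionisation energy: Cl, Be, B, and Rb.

Rb < B < Be < Cl

Be is in period 2, group 2; B is in period 2, group 13; Cl is in period 3, group 17; Rb is in period 5, group 1.
Across a period the outer electron is held more tightly (higher IE₁); down a group it sits in a higher shell, more shielded, and comes off more easily.
Here both period and group differ, so the two effects have to be weighed against each other.
B > Rb: both effects reinforce here, so B is clearly the higher of the two.
Be > B: this pair runs against the simple trend — see the exception note.
Cl > Be: period and group pull opposite ways; the across-period shift dominates (1251 vs 900 kJ/mol).
Note the exception: Be has a higher first ionization energy than B, contrary to the simple trend — removing B's lone 2p electron is easier than breaking Be's filled 2s².
Approximate values (kJ/mol): Be 900, B 801, Cl 1251, Rb 403.
So from lowest to highest: Rb < B < Be < Cl.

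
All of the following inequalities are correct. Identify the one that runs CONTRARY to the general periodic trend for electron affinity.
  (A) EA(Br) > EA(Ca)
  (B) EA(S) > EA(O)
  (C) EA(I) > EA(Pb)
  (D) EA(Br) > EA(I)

(B)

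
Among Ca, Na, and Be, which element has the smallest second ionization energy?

After 1 electron has been removed, what remains? Ca⁺ still has 1 valence electron; Na⁺ is the bare [Ne] core; Be⁺ still has 1 valence electron.
Breaking into a closed-shell core is much more expensive than removing a leftover valence electron — Na has the largest IE_2 here.
Valence configurations: Ca⁺ [Ar]4s¹, Be⁺ [He]2s¹.
Approximate IE_2 values (kJ/mol): Ca 1145, Na 4562, Be 1757.
Putting it together, IE_2: Ca < Be < Na.

Ca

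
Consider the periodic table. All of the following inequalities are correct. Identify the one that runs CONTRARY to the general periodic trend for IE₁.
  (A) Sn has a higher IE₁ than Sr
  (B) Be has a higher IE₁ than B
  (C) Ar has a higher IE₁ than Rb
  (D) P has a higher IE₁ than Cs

(B)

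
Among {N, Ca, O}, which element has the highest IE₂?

O

The second ionization energy removes an electron from the +1 ion. For each element: N⁺ still has 4 valence electrons; Ca⁺ still has 1 valence electron; O⁺ still has 5 valence electrons.
All are still removing valence electrons, so compare the +1 ions as you would atoms: IE_2 generally rises across a period (higher Z_eff) and falls down a group (larger shell), subject to the usual subshell exceptions.
Valence configurations: N⁺ [He]2s²2p², Ca⁺ [Ar]4s¹, O⁺ [He]2s²2p³.
Approximate IE_2 values (kJ/mol): N 2856, Ca 1145, O 3388.
Overall IE_2 order: Ca < N < O.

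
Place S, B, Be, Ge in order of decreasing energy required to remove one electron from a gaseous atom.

S, Be, B, Ge

Be is in period 2, group 2; B is in period 2, group 13; S is in period 3, group 16; Ge is in period 4, group 14.
First ionization energy rises across a period (greater Z_eff holds electrons more tightly) and falls down a group (valence electrons are farther from the nucleus).
Here both period and group differ, so the two effects have to be weighed against each other.
B > Ge: period and group pull opposite ways; the down-group shift dominates (801 vs 762 kJ/mol).
Be > B: this pair runs against the simple trend — see the exception note.
S > Be: period and group pull opposite ways; the across-period shift dominates (1000 vs 900 kJ/mol).
Note the exception: Be has a higher first ionization energy than B, contrary to the simple trend — removing B's lone 2p electron is easier than breaking Be's filled 2s².
Tabulated first ionization energy (kJ/mol): Be 900, B 801, S 1000, Ge 762.
So from highest to lowest: S > Be > B > Ge.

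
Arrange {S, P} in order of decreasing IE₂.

After 1 electron has been removed, what remains? S⁺ still has 5 valence electrons; P⁺ still has 4 valence electrons.
All are still removing valence electrons, so compare the +1 ions as you would atoms: IE_2 generally rises across a period (higher Z_eff) and falls down a group (larger shell), subject to the usual subshell exceptions.
Valence configurations: S⁺ [Ne]3s²3p³, P⁺ [Ne]3s²3p².
Approximate IE_2 values (kJ/mol): S 2252, P 1907.
Putting it together, IE_2: P < S.

S, P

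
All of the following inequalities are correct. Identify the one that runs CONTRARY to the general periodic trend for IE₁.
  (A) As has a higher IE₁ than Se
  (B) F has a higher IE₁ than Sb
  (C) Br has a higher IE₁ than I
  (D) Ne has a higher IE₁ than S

The general trend: IE₁ increases across a period and decreases down a group.
(A) As (period 4, group 15) vs Se (period 4, group 16): the stated order contradicts the simple trend.
(B) F (period 2, group 17) vs Sb (period 5, group 15): the stated order agrees with the simple trend.
(C) Br (period 4, group 17) vs I (period 5, group 17): the stated order agrees with the simple trend.
(D) Ne (period 2, group 18) vs S (period 3, group 16): the stated order agrees with the simple trend.
The exception is (A): Se (4p⁴) ionizes more easily than half-filled As (4p³).

(A)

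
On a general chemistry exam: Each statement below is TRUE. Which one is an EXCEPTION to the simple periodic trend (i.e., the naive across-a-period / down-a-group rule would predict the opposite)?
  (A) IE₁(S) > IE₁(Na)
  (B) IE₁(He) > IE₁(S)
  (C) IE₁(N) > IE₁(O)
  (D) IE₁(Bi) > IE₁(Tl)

(C)

The general trend: first ionization energy increases across a period and decreases down a group.
(A) S (period 3, group 16) vs Na (period 3, group 1): the stated order agrees with the simple trend.
(B) He (period 1, group 18) vs S (period 3, group 16): the stated order agrees with the simple trend.
(C) N (period 2, group 15) vs O (period 2, group 16): the stated order contradicts the simple trend.
(D) Bi (period 6, group 15) vs Tl (period 6, group 13): the stated order agrees with the simple trend.
The exception is (C): pairing an electron in O's 2p⁴ costs repulsion energy, so O ionizes more easily than half-filled N (2p³).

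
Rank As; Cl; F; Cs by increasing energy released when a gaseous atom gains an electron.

Cs, As, F, Cl

F is in period 2, group 17; Cl is in period 3, group 17; As is in period 4, group 15; Cs is in period 6, group 1.
Atoms with high Z_eff and room in the valence shell (especially the halogens) have the most exothermic electron affinities.
Here both period and group differ, so the two effects have to be weighed against each other.
As > Cs: both effects reinforce here, so As is clearly the higher of the two.
F > As: relative to As, both the across-period and down-group shifts push F's electron affinity up.
Cl > F: this pair runs against the simple trend — see the exception note.
Note the exception: Cl has a higher electron affinity than F, contrary to the simple trend — F's small 2p subshell makes the incoming electron feel strong e⁻–e⁻ repulsion, so Cl actually releases more energy on gaining an electron.
For reference (kJ/mol): F 328, Cl 349, As 78, Cs 46.
So from lowest to highest: Cs < As < F < Cl.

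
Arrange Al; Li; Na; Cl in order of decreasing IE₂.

After 1 electron has been removed, what remains? Al⁺ still has 2 valence electrons; Li⁺ is the bare [He] core; Na⁺ is the bare [Ne] core; Cl⁺ still has 6 valence electrons.
Core electrons are held far more tightly than valence electrons, so Na and Li top the IE_2 order.
Valence configurations: Al⁺ [Ne]3s², Cl⁺ [Ne]3s²3p⁴.
Tabulated IE_2 (kJ/mol): Al 1817, Li 7298, Na 4562, Cl 2298.
So the second ionization energies run Al < Cl < Na < Li.

Li, Na, Cl, Al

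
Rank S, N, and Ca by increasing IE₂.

The second ionization energy removes an electron from the +1 ion. For each element: S⁺ still has 5 valence electrons; N⁺ still has 4 valence electrons; Ca⁺ still has 1 valence electron.
All are still removing valence electrons, so compare the +1 ions as you would atoms: IE_2 generally rises across a period (higher Z_eff) and falls down a group (larger shell), subject to the usual subshell exceptions.
Valence configurations: S⁺ [Ne]3s²3p³, N⁺ [He]2s²2p², Ca⁺ [Ar]4s¹.
Approximate IE_2 values (kJ/mol): S 2252, N 2856, Ca 1145.
So the second ionization energies run Ca < S < N.

Ca, S, N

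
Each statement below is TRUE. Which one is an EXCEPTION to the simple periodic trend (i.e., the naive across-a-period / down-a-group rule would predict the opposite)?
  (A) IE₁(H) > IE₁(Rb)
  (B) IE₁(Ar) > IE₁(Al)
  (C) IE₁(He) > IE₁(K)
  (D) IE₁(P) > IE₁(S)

(D)

The general trend: first ionization energy increases across a period and decreases down a group.
(A) H (period 1, group 1) vs Rb (period 5, group 1): the stated order agrees with the simple trend.
(B) Ar (period 3, group 18) vs Al (period 3, group 13): the stated order agrees with the simple trend.
(C) He (period 1, group 18) vs K (period 4, group 1): the stated order agrees with the simple trend.
(D) P (period 3, group 15) vs S (period 3, group 16): the stated order contradicts the simple trend.
The exception is (D): S (3p⁴) ionizes more easily than half-filled P (3p³) because the paired 3p electron in S is pushed out by e⁻–e⁻ repulsion.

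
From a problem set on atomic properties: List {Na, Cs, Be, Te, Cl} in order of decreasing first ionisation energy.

Be is in period 2, group 2; Na is in period 3, group 1; Cl is in period 3, group 17; Te is in period 5, group 16; Cs is in period 6, group 1.
Removing the outermost electron gets harder across a period and easier down a group.
Neither a single period nor a single group — weigh both effects.
Na > Cs: they share group 1; the group trend gives Na the larger value.
Te > Na: period and group pull opposite ways; the across-period shift dominates (869 vs 496 kJ/mol).
Be > Te: period and group pull opposite ways; the down-group shift dominates (900 vs 869 kJ/mol).
Cl > Be: the two effects oppose for this pair; the across-period effect wins (1251 vs 900 kJ/mol).
For reference (kJ/mol): Be 900, Na 496, Cl 1251, Te 869, Cs 376.
So from highest to lowest: Cl > Be > Te > Na > Cs.

Cl > Be > Te > Na > Cs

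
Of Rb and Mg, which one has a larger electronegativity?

Smaller atoms with higher effective nuclear charge are more electronegative.
Here both period and group differ, so the two effects have to be weighed against each other.
Mg > Rb: both effects reinforce here, so Mg is clearly the higher of the two.
Approximate values (Pauling): Mg 1.31, Rb 0.82.
So Mg has the larger electronegativity (Mg > Rb).

Mg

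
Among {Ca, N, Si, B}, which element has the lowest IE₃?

Consider each +2 ion: Ca²⁺ is the bare [Ar] core; N²⁺ still has 3 valence electrons; Si²⁺ still has 2 valence electrons; B²⁺ still has 1 valence electron.
Core electrons are held far more tightly than valence electrons, so Ca tops the IE_3 order.
Valence configurations: N²⁺ [He]2s²2p¹, Si²⁺ [Ne]3s², B²⁺ [He]2s¹.
The numbers (kJ/mol): Ca 4912, N 4578, Si 3232, B 3660.
Putting it together, IE_3: Si < B < N < Ca.

Si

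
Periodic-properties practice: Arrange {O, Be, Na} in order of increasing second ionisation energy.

Be < O < Na

After 1 electron has been removed, what remains? O⁺ still has 5 valence electrons; Be⁺ still has 1 valence electron; Na⁺ is the bare [Ne] core.
Pulling an electron out of a noble-gas core costs far more than removing a remaining valence electron, so Na sits at the high end of IE_2.
Valence configurations: O⁺ [He]2s²2p³, Be⁺ [He]2s¹.
Approximate IE_2 values (kJ/mol): O 3388, Be 1757, Na 4562.
Overall IE_2 order: Be < O < Na.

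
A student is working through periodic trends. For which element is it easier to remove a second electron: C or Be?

Be

After 1 electron has been removed, what remains? C⁺ still has 3 valence electrons; Be⁺ still has 1 valence electron.
All are still removing valence electrons, so compare the +1 ions as you would atoms: IE_2 generally rises across a period (higher Z_eff) and falls down a group (larger shell), subject to the usual subshell exceptions.
Valence configurations: C⁺ [He]2s²2p¹, Be⁺ [He]2s¹.
The numbers (kJ/mol): C 2353, Be 1757.
So the second ionization energies run Be < C.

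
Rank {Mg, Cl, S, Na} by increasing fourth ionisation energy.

Consider each +3 ion: Mg³⁺ is already 1 electron into the core; Cl³⁺ still has 4 valence electrons; S³⁺ still has 3 valence electrons; Na³⁺ is already 2 electrons into the core.
Breaking into a closed-shell core is much more expensive than removing a leftover valence electron — Na and Mg have the largest IE_4 here.
Valence configurations: Cl³⁺ [Ne]3s²3p², S³⁺ [Ne]3s²3p¹.
The numbers (kJ/mol): Mg 10543, Cl 5159, S 4556, Na 9543.
So the fourth ionization energies run S < Cl < Na < Mg.

S < Cl < Na < Mg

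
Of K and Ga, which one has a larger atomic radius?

Across a period the added protons contract the valence shell; down a group each new principal shell makes the atom larger.
All lie in period 4, so atomic radius increases right to left.
So K has the larger atomic radius (K > Ga).

K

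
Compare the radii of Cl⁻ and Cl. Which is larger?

Forming Cl⁻ adds 1 electron to Cl. More electron–electron repulsion in the same shell, with unchanged nuclear charge, lets the cloud expand.
An anion is larger than its parent atom: Cl⁻ > Cl.

Cl⁻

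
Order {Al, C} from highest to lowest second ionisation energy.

C > Al

The second ionization energy removes an electron from the +1 ion. For each element: Al⁺ still has 2 valence electrons; C⁺ still has 3 valence electrons.
All are still removing valence electrons, so compare the +1 ions as you would atoms: IE_2 generally rises across a period (higher Z_eff) and falls down a group (larger shell), subject to the usual subshell exceptions.
Valence configurations: Al⁺ [Ne]3s², C⁺ [He]2s²2p¹.
Tabulated IE_2 (kJ/mol): Al 1817, C 2353.
Putting it together, IE_2: Al < C.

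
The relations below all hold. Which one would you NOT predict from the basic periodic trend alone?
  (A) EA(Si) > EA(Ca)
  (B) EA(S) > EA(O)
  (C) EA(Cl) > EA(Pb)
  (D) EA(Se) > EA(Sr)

(B)

The general trend: electron affinity increases across a period and decreases down a group.
(A) Si (period 3, group 14) vs Ca (period 4, group 2): the stated order agrees with the simple trend.
(B) S (period 3, group 16) vs O (period 2, group 16): the stated order contradicts the simple trend.
(C) Cl (period 3, group 17) vs Pb (period 6, group 14): the stated order agrees with the simple trend.
(D) Se (period 4, group 16) vs Sr (period 5, group 2): the stated order agrees with the simple trend.
The exception is (B): the compact 2p subshell of O repels the added electron more than S's larger 3p does.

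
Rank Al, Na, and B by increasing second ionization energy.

IE_2 is the cost of taking one more electron from the +1 cation: Al⁺ still has 2 valence electrons; Na⁺ is the bare [Ne] core; B⁺ still has 2 valence electrons.
Breaking into a closed-shell core is much more expensive than removing a leftover valence electron — Na has the largest IE_2 here.
Valence configurations: Al⁺ [Ne]3s², B⁺ [He]2s².
The numbers (kJ/mol): Al 1817, Na 4562, B 2427.
Putting it together, IE_2: Al < B < Na.

Al < B < Na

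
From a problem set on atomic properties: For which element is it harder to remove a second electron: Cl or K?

K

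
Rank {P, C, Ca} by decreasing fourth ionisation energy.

Ca > C > P

Consider each +3 ion: P³⁺ still has 2 valence electrons; C³⁺ still has 1 valence electron; Ca³⁺ is already 1 electron into the core.
Pulling an electron out of a noble-gas core costs far more than removing a remaining valence electron, so Ca sits at the high end of IE_4.
Valence configurations: P³⁺ [Ne]3s², C³⁺ [He]2s¹.
Tabulated IE_4 (kJ/mol): P 4964, C 6223, Ca 6491.
Overall IE_4 order: P < C < Ca.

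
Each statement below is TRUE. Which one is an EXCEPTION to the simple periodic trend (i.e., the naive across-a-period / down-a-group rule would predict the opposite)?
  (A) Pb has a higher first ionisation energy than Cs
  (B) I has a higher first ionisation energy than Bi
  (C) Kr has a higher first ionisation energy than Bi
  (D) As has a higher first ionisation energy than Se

The general trend: first ionisation energy increases across a period and decreases down a group.
(A) Pb (period 6, group 14) vs Cs (period 6, group 1): the stated order agrees with the simple trend.
(B) I (period 5, group 17) vs Bi (period 6, group 15): the stated order agrees with the simple trend.
(C) Kr (period 4, group 18) vs Bi (period 6, group 15): the stated order agrees with the simple trend.
(D) As (period 4, group 15) vs Se (period 4, group 16): the stated order contradicts the simple trend.
The exception is (D): Se (4p⁴) ionizes more easily than half-filled As (4p³).

(D)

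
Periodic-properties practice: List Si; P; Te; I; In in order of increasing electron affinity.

Si is in period 3, group 14; P is in period 3, group 15; In is in period 5, group 13; Te is in period 5, group 16; I is in period 5, group 17.
Adding an electron releases more energy for atoms nearer the top right (short of the noble gases).
Neither a single period nor a single group — weigh both effects.
P > In: relative to In, both the across-period and down-group shifts push P's electron affinity up.
Si > P: this pair runs against the simple trend — see the exception note.
Te > Si: the two effects oppose for this pair; the across-period effect wins (190 vs 134 kJ/mol).
I > Te: I lies to the right of Te in period 5, so the across-period effect alone puts I higher.
Note the exception: Si has a higher electron affinity than P, contrary to the simple trend — adding an electron to P's half-filled 3p³ is unfavourable, so Si (3p²) has the more exothermic EA.
For reference (kJ/mol): Si 134, P 72, In 29, Te 190, I 295.
So from lowest to highest: In < P < Si < Te < I.

In < P < Si < Te < I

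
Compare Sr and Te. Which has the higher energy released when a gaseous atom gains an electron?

Te

Sr is in period 5, group 2; Te is in period 5, group 16.
Atoms with high Z_eff and room in the valence shell (especially the halogens) have the most exothermic electron affinities.
All lie in period 5, so electron affinity increases left to right.
So Te has the higher energy released when a gaseous atom gains an electron (Te > Sr).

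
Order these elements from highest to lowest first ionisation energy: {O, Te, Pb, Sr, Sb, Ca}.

O, Te, Sb, Pb, Ca, Sr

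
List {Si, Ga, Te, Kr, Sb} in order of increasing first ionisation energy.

Si is in period 3, group 14; Ga is in period 4, group 13; Kr is in period 4, group 18; Sb is in period 5, group 15; Te is in period 5, group 16.
Across a period the outer electron is held more tightly (higher IE₁); down a group it sits in a higher shell, more shielded, and comes off more easily.
Neither a single period nor a single group — weigh both effects.
Si > Ga: both effects reinforce here, so Si is clearly the higher of the two.
Sb > Si: period and group pull opposite ways; the across-period shift dominates (831 vs 786 kJ/mol).
Te > Sb: both are in period 5; the period trend gives Te the larger value.
Kr > Te: relative to Te, both the across-period and down-group shifts push Kr's first ionization energy up.
For reference (kJ/mol): Si 786, Ga 579, Kr 1351, Sb 831, Te 869.
So from lowest to highest: Ga < Si < Sb < Te < Kr.

Ga < Si < Sb < Te < Kr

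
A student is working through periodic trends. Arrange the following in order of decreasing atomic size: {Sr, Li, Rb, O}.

Rb, Sr, Li, O

Li is in period 2, group 1; O is in period 2, group 16; Rb is in period 5, group 1; Sr is in period 5, group 2.
Atomic radius shrinks across a period as nuclear charge pulls the same shell inward, and grows down a group as new shells are added.
Neither a single period nor a single group — weigh both effects.
Li > O: Li lies to the left of O in period 2, so the across-period effect alone puts Li larger.
Sr > Li: the two effects oppose for this pair; the down-group effect wins (185 vs 133 pm).
Rb > Sr: Rb lies to the left of Sr in period 5, so the across-period effect alone puts Rb larger.
For reference (pm): Li 133, O 63, Rb 210, Sr 185.
So from largest to smallest: Rb > Sr > Li > O.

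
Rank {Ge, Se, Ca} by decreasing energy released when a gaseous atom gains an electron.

Ca is in period 4, group 2; Ge is in period 4, group 14; Se is in period 4, group 16.
Electron affinity generally becomes more exothermic across a period toward the halogens and less exothermic down a group.
All lie in period 4, so electron affinity increases left to right.
So from highest to lowest: Se > Ge > Ca.

Se > Ge > Ca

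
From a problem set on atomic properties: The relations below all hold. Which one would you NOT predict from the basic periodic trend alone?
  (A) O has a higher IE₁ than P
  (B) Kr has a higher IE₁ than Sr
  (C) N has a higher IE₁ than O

The general trend: IE₁ increases across a period and decreases down a group.
(A) O (period 2, group 16) vs P (period 3, group 15): the stated order agrees with the simple trend.
(B) Kr (period 4, group 18) vs Sr (period 5, group 2): the stated order agrees with the simple trend.
(C) N (period 2, group 15) vs O (period 2, group 16): the stated order contradicts the simple trend.
The exception is (C): pairing an electron in O's 2p⁴ costs repulsion energy, so O ionizes more easily than half-filled N (2p³).

(C)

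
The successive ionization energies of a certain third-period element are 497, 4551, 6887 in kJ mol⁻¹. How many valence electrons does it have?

Look for the largest jump between consecutive ionization energies: IE2/IE1 ≈ 9.2, far larger than any earlier ratio.
That jump marks the point where a core electron is being removed. So the atom has 1 valence electron.

1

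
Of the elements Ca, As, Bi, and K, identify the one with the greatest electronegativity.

As

K is in period 4, group 1; Ca is in period 4, group 2; As is in period 4, group 15; Bi is in period 6, group 15.
EN rises left→right (higher Z_eff, smaller atoms) and falls top→bottom (larger, more shielded atoms).
Here both period and group differ, so the two effects have to be weighed against each other.
Ca > K: Ca lies to the right of K in period 4, so the across-period effect alone puts Ca higher.
Bi > Ca: the two effects oppose for this pair; the across-period effect wins (2.02 vs 1.00).
As > Bi: As sits above Bi in group 15, so the down-group effect alone puts As higher.
Tabulated electronegativity (Pauling): K 0.82, Ca 1.00, As 2.18, Bi 2.02.
The greatest electronegativity among these belongs to As.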